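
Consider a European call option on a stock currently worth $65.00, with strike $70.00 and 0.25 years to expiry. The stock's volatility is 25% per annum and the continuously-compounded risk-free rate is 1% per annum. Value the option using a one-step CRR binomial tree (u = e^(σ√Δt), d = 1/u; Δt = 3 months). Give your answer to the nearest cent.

CRR parameters: u = e^(σ√Δt) = e^(0.25·√0.25) = 1.1331, d = 1/u = 0.8825
Per-period rate: rΔt = 0.01·0.25 = 0.0025, so R = e^0.0025 = 1.0025
Risk-neutral probability p = (e^0.0025 − 0.8825)/(1.1331 − 0.8825) = 0.1200/0.2507 = 0.4788
Terminal stock prices: S_u = 73.65, S_d = 57.36
Terminal payoffs (S − K): max(3.655, 0) = 3.655, max(-12.64, 0) = 0
Node 0 (S = 65): V_0 = e^(−0.0025)·[0.4788·3.6546 + 0.5212·0.0000] = 1.7454

$1.75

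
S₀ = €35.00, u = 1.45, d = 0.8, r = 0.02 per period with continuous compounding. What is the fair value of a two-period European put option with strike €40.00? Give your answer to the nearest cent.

Risk-neutral probability p = (e^0.02 − 0.8)/(1.45 − 0.8) = 0.2202/0.6500 = 0.3388
Terminal stock prices: S_uu = 73.59, S_ud = 40.6, S_dd = 22.4
Terminal payoffs (K − S): max(-33.59, 0) = 0, max(-0.6, 0) = 0, max(17.6, 0) = 17.6
Node u (S = 50.75): V_u = e^(−0.02)·[0.3388·0.0000 + 0.6612·0.0000] = 0.0000
Node d (S = 28): V_d = e^(−0.02)·[0.3388·0.0000 + 0.6612·17.6000] = 11.4072
Node 0 (S = 35): V_0 = e^(−0.02)·[0.3388·0.0000 + 0.6612·11.4072] = 7.3934

€7.39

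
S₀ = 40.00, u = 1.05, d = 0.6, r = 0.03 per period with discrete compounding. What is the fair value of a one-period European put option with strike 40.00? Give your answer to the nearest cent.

Risk-neutral probability p = (1 + 0.03 − 0.6)/(1.05 − 0.6) = 0.4300/0.4500 = 0.9556
Terminal stock prices: S_u = 42, S_d = 24
Terminal payoffs (K − S): max(-2, 0) = 0, max(16, 0) = 16
Node 0 (S = 40): V_0 = 1/1.03·[0.9556·0.0000 + 0.0444·16.0000] = 0.6904

0.69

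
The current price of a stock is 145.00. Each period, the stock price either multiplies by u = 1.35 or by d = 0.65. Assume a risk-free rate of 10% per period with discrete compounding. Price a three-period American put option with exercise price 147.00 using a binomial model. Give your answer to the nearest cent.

Risk-neutral probability p = (1 + 0.1 − 0.65)/(1.35 − 0.65) = 0.4500/0.7000 = 0.6429
Terminal stock prices: S_uuu = 356.8, S_uud = 171.8, S_udd = 82.7, S_ddd = 39.82
Terminal payoffs (K − S): max(-209.8, 0) = 0, max(-24.77, 0) = 0, max(64.3, 0) = 64.3, max(107.2, 0) = 107.2
Node uu (S = 264.3): continuation = 1/1.1·[0.6429·0.0000 + 0.3571·0.0000] = 0.0000; exercise value = 0.0000 ≤ continuation, so V_uu = 0.0000
Node ud (S = 127.2): continuation = 1/1.1·[0.6429·0.0000 + 0.3571·64.2956] = 20.8752; exercise value = 19.7625 ≤ continuation, so V_ud = 20.8752
Node dd (S = 61.26): continuation = 1/1.1·[0.6429·64.2956 + 0.3571·107.1794] = 72.3739; exercise value = 85.7375 > continuation, so V_dd = 85.7375 (exercise)
Node u (S = 195.8): continuation = 1/1.1·[0.6429·0.0000 + 0.3571·20.8752] = 6.7777; exercise value = 0.0000 ≤ continuation, so V_u = 6.7777
Node d (S = 94.25): continuation = 1/1.1·[0.6429·20.8752 + 0.3571·85.7375] = 40.0366; exercise value = 52.7500 > continuation, so V_d = 52.7500 (exercise)
Node 0 (S = 145): continuation = 1/1.1·[0.6429·6.7777 + 0.3571·52.7500] = 21.0876; exercise value = 2.0000 ≤ continuation, so V_0 = 21.0876

21.09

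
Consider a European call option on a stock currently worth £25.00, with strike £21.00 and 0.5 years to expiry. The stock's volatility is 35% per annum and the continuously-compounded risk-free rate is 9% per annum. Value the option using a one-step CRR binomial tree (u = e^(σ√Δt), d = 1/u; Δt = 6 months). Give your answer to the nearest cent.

£5.59

CRR parameters: u = e^(σ√Δt) = e^(0.35·√0.5) = 1.2808, d = 1/u = 0.7808
Per-period rate: rΔt = 0.09·0.5 = 0.045, so R = e^0.045 = 1.0460
Risk-neutral probability p = (e^0.045 − 0.7808)/(1.2808 − 0.7808) = 0.2653/0.5000 = 0.5305
Terminal stock prices: S_u = 32.02, S_d = 19.52
Terminal payoffs (S − K): max(11.02, 0) = 11.02, max(-1.481, 0) = 0
Node 0 (S = 25): V_0 = e^(−0.045)·[0.5305·11.0201 + 0.4695·0.0000] = 5.5888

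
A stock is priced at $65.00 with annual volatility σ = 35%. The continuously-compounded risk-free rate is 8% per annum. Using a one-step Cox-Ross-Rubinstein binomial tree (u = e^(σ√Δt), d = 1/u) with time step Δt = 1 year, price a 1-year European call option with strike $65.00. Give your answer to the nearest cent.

CRR parameters: u = e^(σ√Δt) = e^(0.35·√1) = 1.4191, d = 1/u = 0.7047
Per-period rate: rΔt = 0.08·1 = 0.08, so R = e^0.08 = 1.0833
Risk-neutral probability p = (e^0.08 − 0.7047)/(1.4191 − 0.7047) = 0.3786/0.7144 = 0.5300
Terminal stock prices: S_u = 92.24, S_d = 45.8
Terminal payoffs (S − K): max(27.24, 0) = 27.24, max(-19.2, 0) = 0
Node 0 (S = 65): V_0 = e^(−0.08)·[0.5300·27.2394 + 0.4700·0.0000] = 13.3261

$13.33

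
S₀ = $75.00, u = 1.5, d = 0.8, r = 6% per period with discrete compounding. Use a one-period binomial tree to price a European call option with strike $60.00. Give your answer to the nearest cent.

$18.40

Risk-neutral probability p = (1 + 0.06 − 0.8)/(1.5 − 0.8) = 0.2600/0.7000 = 0.3714
Terminal stock prices: S_u = 112.5, S_d = 60
Terminal payoffs (S − K): max(52.5, 0) = 52.5, max(0, 0) = 0
Node 0 (S = 75): V_0 = 1/1.06·[0.3714·52.5000 + 0.6286·0.0000] = 18.3962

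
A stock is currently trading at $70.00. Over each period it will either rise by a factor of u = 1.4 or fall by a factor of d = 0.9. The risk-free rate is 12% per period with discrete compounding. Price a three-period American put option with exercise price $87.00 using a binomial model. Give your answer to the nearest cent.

Risk-neutral probability p = (1 + 0.12 − 0.9)/(1.4 − 0.9) = 0.2200/0.5000 = 0.4400
Terminal stock prices: S_uuu = 192.1, S_uud = 123.5, S_udd = 79.38, S_ddd = 51.03
Terminal payoffs (K − S): max(-105.1, 0) = 0, max(-36.48, 0) = 0, max(7.62, 0) = 7.62, max(35.97, 0) = 35.97
Node uu (S = 137.2): continuation = 1/1.12·[0.4400·0.0000 + 0.5600·0.0000] = 0.0000; exercise value = 0.0000 ≤ continuation, so V_uu = 0.0000
Node ud (S = 88.2): continuation = 1/1.12·[0.4400·0.0000 + 0.5600·7.6200] = 3.8100; exercise value = 0.0000 ≤ continuation, so V_ud = 3.8100
Node dd (S = 56.7): continuation = 1/1.12·[0.4400·7.6200 + 0.5600·35.9700] = 20.9786; exercise value = 30.3000 > continuation, so V_dd = 30.3000 (exercise)
Node u (S = 98): continuation = 1/1.12·[0.4400·0.0000 + 0.5600·3.8100] = 1.9050; exercise value = 0.0000 ≤ continuation, so V_u = 1.9050
Node d (S = 63): continuation = 1/1.12·[0.4400·3.8100 + 0.5600·30.3000] = 16.6468; exercise value = 24.0000 > continuation, so V_d = 24.0000 (exercise)
Node 0 (S = 70): continuation = 1/1.12·[0.4400·1.9050 + 0.5600·24.0000] = 12.7484; exercise value = 17.0000 > continuation, so V_0 = 17.0000 (exercise)

$17.00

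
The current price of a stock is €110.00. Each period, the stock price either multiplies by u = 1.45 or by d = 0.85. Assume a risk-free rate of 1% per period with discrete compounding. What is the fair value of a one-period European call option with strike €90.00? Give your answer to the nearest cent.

€20.89

Risk-neutral probability p = (1 + 0.01 − 0.85)/(1.45 − 0.85) = 0.1600/0.6000 = 0.2667
Terminal stock prices: S_u = 159.5, S_d = 93.5
Terminal payoffs (S − K): max(69.5, 0) = 69.5, max(3.5, 0) = 3.5
Node 0 (S = 110): V_0 = 1/1.01·[0.2667·69.5000 + 0.7333·3.5000] = 20.8911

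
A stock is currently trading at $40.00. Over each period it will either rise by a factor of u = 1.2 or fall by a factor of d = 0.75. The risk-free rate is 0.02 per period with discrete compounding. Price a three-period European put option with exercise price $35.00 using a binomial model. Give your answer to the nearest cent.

Risk-neutral probability p = (1 + 0.02 − 0.75)/(1.2 − 0.75) = 0.2700/0.4500 = 0.6000
Terminal stock prices: S_uuu = 69.12, S_uud = 43.2, S_udd = 27, S_ddd = 16.88
Terminal payoffs (K − S): max(-34.12, 0) = 0, max(-8.2, 0) = 0, max(8, 0) = 8, max(18.12, 0) = 18.12
Node uu (S = 57.6): V_uu = 1/1.02·[0.6000·0.0000 + 0.4000·0.0000] = 0.0000
Node ud (S = 36): V_ud = 1/1.02·[0.6000·0.0000 + 0.4000·8.0000] = 3.1373
Node dd (S = 22.5): V_dd = 1/1.02·[0.6000·8.0000 + 0.4000·18.1250] = 11.8137
Node u (S = 48): V_u = 1/1.02·[0.6000·0.0000 + 0.4000·3.1373] = 1.2303
Node d (S = 30): V_d = 1/1.02·[0.6000·3.1373 + 0.4000·11.8137] = 6.4783
Node 0 (S = 40): V_0 = 1/1.02·[0.6000·1.2303 + 0.4000·6.4783] = 3.2642

$3.26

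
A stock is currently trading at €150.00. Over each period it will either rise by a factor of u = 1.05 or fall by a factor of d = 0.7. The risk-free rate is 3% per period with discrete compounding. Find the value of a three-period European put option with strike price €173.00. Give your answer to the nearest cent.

Risk-neutral probability p = (1 + 0.03 − 0.7)/(1.05 − 0.7) = 0.3300/0.3500 = 0.9429
Terminal stock prices: S_uuu = 173.6, S_uud = 115.8, S_udd = 77.17, S_ddd = 51.45
Terminal payoffs (K − S): max(-0.6438, 0) = 0, max(57.24, 0) = 57.24, max(95.83, 0) = 95.83, max(121.6, 0) = 121.6
Node uu (S = 165.4): V_uu = 1/1.03·[0.9429·0.0000 + 0.0571·57.2375] = 3.1755
Node ud (S = 110.2): V_ud = 1/1.03·[0.9429·57.2375 + 0.0571·95.8250] = 57.7112
Node dd (S = 73.5): V_dd = 1/1.03·[0.9429·95.8250 + 0.0571·121.5500] = 94.4612
Node u (S = 157.5): V_u = 1/1.03·[0.9429·3.1755 + 0.0571·57.7112] = 6.1085
Node d (S = 105): V_d = 1/1.03·[0.9429·57.7112 + 0.0571·94.4612] = 58.0691
Node 0 (S = 150): V_0 = 1/1.03·[0.9429·6.1085 + 0.0571·58.0691] = 8.8133

€8.81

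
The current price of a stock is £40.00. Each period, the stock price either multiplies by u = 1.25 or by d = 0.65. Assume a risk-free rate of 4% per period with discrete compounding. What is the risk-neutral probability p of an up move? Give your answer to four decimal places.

Risk-neutral probability p = (1 + 0.04 − 0.65)/(1.25 − 0.65) = 0.3900/0.6000 = 0.6500

p = 0.6500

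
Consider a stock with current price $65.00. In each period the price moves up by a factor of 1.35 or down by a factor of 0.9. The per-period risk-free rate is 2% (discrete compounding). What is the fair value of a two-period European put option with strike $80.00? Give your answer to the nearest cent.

$14.52

Risk-neutral probability p = (1 + 0.02 − 0.9)/(1.35 − 0.9) = 0.1200/0.4500 = 0.2667
Terminal stock prices: S_uu = 118.5, S_ud = 78.98, S_dd = 52.65
Terminal payoffs (K − S): max(-38.46, 0) = 0, max(1.025, 0) = 1.025, max(27.35, 0) = 27.35
Node u (S = 87.75): V_u = 1/1.02·[0.2667·0.0000 + 0.7333·1.0250] = 0.7369
Node d (S = 58.5): V_d = 1/1.02·[0.2667·1.0250 + 0.7333·27.3500] = 19.9314
Node 0 (S = 65): V_0 = 1/1.02·[0.2667·0.7369 + 0.7333·19.9314] = 14.5224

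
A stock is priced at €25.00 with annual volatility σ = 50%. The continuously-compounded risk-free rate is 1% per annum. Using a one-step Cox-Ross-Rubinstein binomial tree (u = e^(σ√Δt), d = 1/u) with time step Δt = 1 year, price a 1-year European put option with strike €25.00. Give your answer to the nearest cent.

€5.97

CRR parameters: u = e^(σ√Δt) = e^(0.5·√1) = 1.6487, d = 1/u = 0.6065
Per-period rate: rΔt = 0.01·1 = 0.01, so R = e^0.01 = 1.0101
Risk-neutral probability p = (e^0.01 − 0.6065)/(1.6487 − 0.6065) = 0.4035/1.0422 = 0.3872
Terminal stock prices: S_u = 41.22, S_d = 15.16
Terminal payoffs (K − S): max(-16.22, 0) = 0, max(9.837, 0) = 9.837
Node 0 (S = 25): V_0 = e^(−0.01)·[0.3872·0.0000 + 0.6128·9.8367] = 5.9681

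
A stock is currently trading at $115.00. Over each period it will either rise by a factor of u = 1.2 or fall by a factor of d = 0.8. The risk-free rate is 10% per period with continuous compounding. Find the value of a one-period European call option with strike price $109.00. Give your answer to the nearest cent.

$20.02

Risk-neutral probability p = (e^0.1 − 0.8)/(1.2 − 0.8) = 0.3052/0.4000 = 0.7629
Terminal stock prices: S_u = 138, S_d = 92
Terminal payoffs (S − K): max(29, 0) = 29, max(-17, 0) = 0
Node 0 (S = 115): V_0 = e^(−0.1)·[0.7629·29.0000 + 0.2371·0.0000] = 20.0194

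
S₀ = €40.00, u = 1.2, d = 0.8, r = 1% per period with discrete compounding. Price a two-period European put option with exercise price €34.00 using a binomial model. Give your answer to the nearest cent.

€1.86

Risk-neutral probability p = (1 + 0.01 − 0.8)/(1.2 − 0.8) = 0.2100/0.4000 = 0.5250
Terminal stock prices: S_uu = 57.6, S_ud = 38.4, S_dd = 25.6
Terminal payoffs (K − S): max(-23.6, 0) = 0, max(-4.4, 0) = 0, max(8.4, 0) = 8.4
Node u (S = 48): V_u = 1/1.01·[0.5250·0.0000 + 0.4750·0.0000] = 0.0000
Node d (S = 32): V_d = 1/1.01·[0.5250·0.0000 + 0.4750·8.4000] = 3.9505
Node 0 (S = 40): V_0 = 1/1.01·[0.5250·0.0000 + 0.4750·3.9505] = 1.8579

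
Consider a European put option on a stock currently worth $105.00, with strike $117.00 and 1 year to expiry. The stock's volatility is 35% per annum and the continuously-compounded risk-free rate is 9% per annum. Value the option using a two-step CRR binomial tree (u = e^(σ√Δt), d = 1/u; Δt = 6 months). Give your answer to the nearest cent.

$16.14

CRR parameters: u = e^(σ√Δt) = e^(0.35·√0.5) = 1.2808, d = 1/u = 0.7808
Per-period rate: rΔt = 0.09·0.5 = 0.045, so R = e^0.045 = 1.0460
Risk-neutral probability p = (e^0.045 − 0.7808)/(1.2808 − 0.7808) = 0.2653/0.5000 = 0.5305
Terminal stock prices: S_uu = 172.2, S_ud = 105, S_dd = 64.01
Terminal payoffs (K − S): max(-55.25, 0) = 0, max(12, 0) = 12, max(52.99, 0) = 52.99
Node u (S = 134.5): V_u = e^(−0.045)·[0.5305·0.0000 + 0.4695·12.0000] = 5.3862
Node d (S = 81.98): V_d = e^(−0.045)·[0.5305·12.0000 + 0.4695·52.9934] = 29.8719
Node 0 (S = 105): V_0 = e^(−0.045)·[0.5305·5.3862 + 0.4695·29.8719] = 16.1396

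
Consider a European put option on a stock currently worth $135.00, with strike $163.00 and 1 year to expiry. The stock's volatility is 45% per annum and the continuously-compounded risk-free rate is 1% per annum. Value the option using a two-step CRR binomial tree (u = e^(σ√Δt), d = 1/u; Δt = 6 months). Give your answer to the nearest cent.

CRR parameters: u = e^(σ√Δt) = e^(0.45·√0.5) = 1.3746, d = 1/u = 0.7275
Per-period rate: rΔt = 0.01·0.5 = 0.005, so R = e^0.005 = 1.0050
Risk-neutral probability p = (e^0.005 − 0.7275)/(1.3746 − 0.7275) = 0.2776/0.6472 = 0.4289
Terminal stock prices: S_uu = 255.1, S_ud = 135, S_dd = 71.44
Terminal payoffs (K − S): max(-92.1, 0) = 0, max(28, 0) = 28, max(91.56, 0) = 91.56
Node u (S = 185.6): V_u = e^(−0.005)·[0.4289·0.0000 + 0.5711·28.0000] = 15.9122
Node d (S = 98.21): V_d = e^(−0.005)·[0.4289·28.0000 + 0.5711·91.5585] = 63.9801
Node 0 (S = 135): V_0 = e^(−0.005)·[0.4289·15.9122 + 0.5711·63.9801] = 43.1494

$43.15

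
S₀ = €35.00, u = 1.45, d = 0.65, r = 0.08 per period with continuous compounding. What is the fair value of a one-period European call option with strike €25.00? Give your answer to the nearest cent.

Risk-neutral probability p = (e^0.08 − 0.65)/(1.45 − 0.65) = 0.4333/0.8000 = 0.5416
Terminal stock prices: S_u = 50.75, S_d = 22.75
Terminal payoffs (S − K): max(25.75, 0) = 25.75, max(-2.25, 0) = 0
Node 0 (S = 35): V_0 = e^(−0.08)·[0.5416·25.7500 + 0.4584·0.0000] = 12.8742

€12.87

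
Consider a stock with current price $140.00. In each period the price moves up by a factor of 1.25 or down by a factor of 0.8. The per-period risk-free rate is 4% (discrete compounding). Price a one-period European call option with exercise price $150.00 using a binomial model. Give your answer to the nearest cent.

Risk-neutral probability p = (1 + 0.04 − 0.8)/(1.25 − 0.8) = 0.2400/0.4500 = 0.5333
Terminal stock prices: S_u = 175, S_d = 112
Terminal payoffs (S − K): max(25, 0) = 25, max(-38, 0) = 0
Node 0 (S = 140): V_0 = 1/1.04·[0.5333·25.0000 + 0.4667·0.0000] = 12.8205

$12.82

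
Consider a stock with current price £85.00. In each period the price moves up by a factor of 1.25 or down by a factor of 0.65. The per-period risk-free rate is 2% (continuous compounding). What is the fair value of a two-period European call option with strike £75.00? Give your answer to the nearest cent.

£21.15

Risk-neutral probability p = (e^0.02 − 0.65)/(1.25 − 0.65) = 0.3702/0.6000 = 0.6170
Terminal stock prices: S_uu = 132.8, S_ud = 69.06, S_dd = 35.91
Terminal payoffs (S − K): max(57.81, 0) = 57.81, max(-5.938, 0) = 0, max(-39.09, 0) = 0
Node u (S = 106.2): V_u = e^(−0.02)·[0.6170·57.8125 + 0.3830·0.0000] = 34.9641
Node d (S = 55.25): V_d = e^(−0.02)·[0.6170·0.0000 + 0.3830·0.0000] = 0.0000
Node 0 (S = 85): V_0 = e^(−0.02)·[0.6170·34.9641 + 0.3830·0.0000] = 21.1458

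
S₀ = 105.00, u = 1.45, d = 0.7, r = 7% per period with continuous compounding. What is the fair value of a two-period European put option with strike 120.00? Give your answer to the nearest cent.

Risk-neutral probability p = (e^0.07 − 0.7)/(1.45 − 0.7) = 0.3725/0.7500 = 0.4967
Terminal stock prices: S_uu = 220.8, S_ud = 106.6, S_dd = 51.45
Terminal payoffs (K − S): max(-100.8, 0) = 0, max(13.43, 0) = 13.43, max(68.55, 0) = 68.55
Node u (S = 152.2): V_u = e^(−0.07)·[0.4967·0.0000 + 0.5033·13.4250] = 6.3003
Node d (S = 73.5): V_d = e^(−0.07)·[0.4967·13.4250 + 0.5033·68.5500] = 38.3873
Node 0 (S = 105): V_0 = e^(−0.07)·[0.4967·6.3003 + 0.5033·38.3873] = 20.9326

20.93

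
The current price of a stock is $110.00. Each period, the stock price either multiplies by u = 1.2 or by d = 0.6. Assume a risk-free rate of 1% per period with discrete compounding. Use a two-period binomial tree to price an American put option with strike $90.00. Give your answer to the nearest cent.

Risk-neutral probability p = (1 + 0.01 − 0.6)/(1.2 − 0.6) = 0.4100/0.6000 = 0.6833
Terminal stock prices: S_uu = 158.4, S_ud = 79.2, S_dd = 39.6
Terminal payoffs (K − S): max(-68.4, 0) = 0, max(10.8, 0) = 10.8, max(50.4, 0) = 50.4
Node u (S = 132): continuation = 1/1.01·[0.6833·0.0000 + 0.3167·10.8000] = 3.3861; exercise value = 0.0000 ≤ continuation, so V_u = 3.3861
Node d (S = 66): continuation = 1/1.01·[0.6833·10.8000 + 0.3167·50.4000] = 23.1089; exercise value = 24.0000 > continuation, so V_d = 24.0000 (exercise)
Node 0 (S = 110): continuation = 1/1.01·[0.6833·3.3861 + 0.3167·24.0000] = 9.8157; exercise value = 0.0000 ≤ continuation, so V_0 = 9.8157

$9.82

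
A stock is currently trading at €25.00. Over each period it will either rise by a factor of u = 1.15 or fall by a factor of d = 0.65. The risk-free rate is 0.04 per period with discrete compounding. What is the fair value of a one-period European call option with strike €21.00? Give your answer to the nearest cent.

€5.81

Risk-neutral probability p = (1 + 0.04 − 0.65)/(1.15 − 0.65) = 0.3900/0.5000 = 0.7800
Terminal stock prices: S_u = 28.75, S_d = 16.25
Terminal payoffs (S − K): max(7.75, 0) = 7.75, max(-4.75, 0) = 0
Node 0 (S = 25): V_0 = 1/1.04·[0.7800·7.7500 + 0.2200·0.0000] = 5.8125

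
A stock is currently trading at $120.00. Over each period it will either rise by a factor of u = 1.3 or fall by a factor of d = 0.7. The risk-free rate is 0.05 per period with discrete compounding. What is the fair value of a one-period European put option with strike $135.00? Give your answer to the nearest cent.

$20.24

Risk-neutral probability p = (1 + 0.05 − 0.7)/(1.3 − 0.7) = 0.3500/0.6000 = 0.5833
Terminal stock prices: S_u = 156, S_d = 84
Terminal payoffs (K − S): max(-21, 0) = 0, max(51, 0) = 51
Node 0 (S = 120): V_0 = 1/1.05·[0.5833·0.0000 + 0.4167·51.0000] = 20.2381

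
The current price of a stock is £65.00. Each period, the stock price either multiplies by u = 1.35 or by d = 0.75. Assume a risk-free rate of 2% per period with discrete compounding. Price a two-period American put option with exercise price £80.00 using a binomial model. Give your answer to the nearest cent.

Risk-neutral probability p = (1 + 0.02 − 0.75)/(1.35 − 0.75) = 0.2700/0.6000 = 0.4500
Terminal stock prices: S_uu = 118.5, S_ud = 65.81, S_dd = 36.56
Terminal payoffs (K − S): max(-38.46, 0) = 0, max(14.19, 0) = 14.19, max(43.44, 0) = 43.44
Node u (S = 87.75): continuation = 1/1.02·[0.4500·0.0000 + 0.5500·14.1875] = 7.6501; exercise value = 0.0000 ≤ continuation, so V_u = 7.6501
Node d (S = 48.75): continuation = 1/1.02·[0.4500·14.1875 + 0.5500·43.4375] = 29.6814; exercise value = 31.2500 > continuation, so V_d = 31.2500 (exercise)
Node 0 (S = 65): continuation = 1/1.02·[0.4500·7.6501 + 0.5500·31.2500] = 20.2255; exercise value = 15.0000 ≤ continuation, so V_0 = 20.2255

£20.23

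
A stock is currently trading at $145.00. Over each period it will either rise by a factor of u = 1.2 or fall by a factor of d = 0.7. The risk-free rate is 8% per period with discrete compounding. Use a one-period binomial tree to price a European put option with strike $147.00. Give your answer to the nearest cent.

$10.11

Risk-neutral probability p = (1 + 0.08 − 0.7)/(1.2 − 0.7) = 0.3800/0.5000 = 0.7600
Terminal stock prices: S_u = 174, S_d = 101.5
Terminal payoffs (K − S): max(-27, 0) = 0, max(45.5, 0) = 45.5
Node 0 (S = 145): V_0 = 1/1.08·[0.7600·0.0000 + 0.2400·45.5000] = 10.1111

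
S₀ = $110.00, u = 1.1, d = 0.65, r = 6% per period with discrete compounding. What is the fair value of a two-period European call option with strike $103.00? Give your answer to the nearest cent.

$22.24

Risk-neutral probability p = (1 + 0.06 − 0.65)/(1.1 − 0.65) = 0.4100/0.4500 = 0.9111
Terminal stock prices: S_uu = 133.1, S_ud = 78.65, S_dd = 46.48
Terminal payoffs (S − K): max(30.1, 0) = 30.1, max(-24.35, 0) = 0, max(-56.52, 0) = 0
Node u (S = 121): V_u = 1/1.06·[0.9111·30.1000 + 0.0889·0.0000] = 25.8721
Node d (S = 71.5): V_d = 1/1.06·[0.9111·0.0000 + 0.0889·0.0000] = 0.0000
Node 0 (S = 110): V_0 = 1/1.06·[0.9111·25.8721 + 0.0889·0.0000] = 22.2381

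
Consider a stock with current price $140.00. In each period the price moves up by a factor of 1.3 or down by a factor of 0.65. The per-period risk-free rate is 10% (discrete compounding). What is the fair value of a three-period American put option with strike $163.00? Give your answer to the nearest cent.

Risk-neutral probability p = (1 + 0.1 − 0.65)/(1.3 − 0.65) = 0.4500/0.6500 = 0.6923
Terminal stock prices: S_uuu = 307.6, S_uud = 153.8, S_udd = 76.9, S_ddd = 38.45
Terminal payoffs (K − S): max(-144.6, 0) = 0, max(9.21, 0) = 9.21, max(86.1, 0) = 86.1, max(124.6, 0) = 124.6
Node uu (S = 236.6): continuation = 1/1.1·[0.6923·0.0000 + 0.3077·9.2100] = 2.5762; exercise value = 0.0000 ≤ continuation, so V_uu = 2.5762
Node ud (S = 118.3): continuation = 1/1.1·[0.6923·9.2100 + 0.3077·86.1050] = 29.8818; exercise value = 44.7000 > continuation, so V_ud = 44.7000 (exercise)
Node dd (S = 59.15): continuation = 1/1.1·[0.6923·86.1050 + 0.3077·124.5525] = 89.0318; exercise value = 103.8500 > continuation, so V_dd = 103.8500 (exercise)
Node u (S = 182): continuation = 1/1.1·[0.6923·2.5762 + 0.3077·44.7000] = 14.1249; exercise value = 0.0000 ≤ continuation, so V_u = 14.1249
Node d (S = 91): continuation = 1/1.1·[0.6923·44.7000 + 0.3077·103.8500] = 57.1818; exercise value = 72.0000 > continuation, so V_d = 72.0000 (exercise)
Node 0 (S = 140): continuation = 1/1.1·[0.6923·14.1249 + 0.3077·72.0000] = 29.0297; exercise value = 23.0000 ≤ continuation, so V_0 = 29.0297

$29.03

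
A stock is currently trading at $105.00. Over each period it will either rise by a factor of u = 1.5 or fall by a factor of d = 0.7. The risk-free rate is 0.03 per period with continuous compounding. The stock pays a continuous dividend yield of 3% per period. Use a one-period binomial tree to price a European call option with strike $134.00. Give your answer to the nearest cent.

Per-period risk-free factor R = e^0.03 = 1.0305; dividend-adjusted growth = e^(0.03−0.03) = 1.0000.
Risk-neutral probability p = (1.0000 − 0.7)/(1.5 − 0.7) = 0.3000/0.8000 = 0.3750
Terminal stock prices: S_u = 157.5, S_d = 73.5
Terminal payoffs (S − K): max(23.5, 0) = 23.5, max(-60.5, 0) = 0
Node 0 (S = 105): V_0 = e^(−0.03)·[0.3750·23.5000 + 0.6250·0.0000] = 8.5521

$8.55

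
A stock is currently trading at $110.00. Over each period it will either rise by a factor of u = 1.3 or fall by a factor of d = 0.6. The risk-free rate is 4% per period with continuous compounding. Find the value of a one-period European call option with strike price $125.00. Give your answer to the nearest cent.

Risk-neutral probability p = (e^0.04 − 0.6)/(1.3 − 0.6) = 0.4408/0.7000 = 0.6297
Terminal stock prices: S_u = 143, S_d = 66
Terminal payoffs (S − K): max(18, 0) = 18, max(-59, 0) = 0
Node 0 (S = 110): V_0 = e^(−0.04)·[0.6297·18.0000 + 0.3703·0.0000] = 10.8907

$10.89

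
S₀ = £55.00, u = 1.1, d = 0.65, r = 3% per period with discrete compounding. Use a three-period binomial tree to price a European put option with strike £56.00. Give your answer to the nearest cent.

Risk-neutral probability p = (1 + 0.03 − 0.65)/(1.1 − 0.65) = 0.3800/0.4500 = 0.8444
Terminal stock prices: S_uuu = 73.21, S_uud = 43.26, S_udd = 25.56, S_ddd = 15.1
Terminal payoffs (K − S): max(-17.21, 0) = 0, max(12.74, 0) = 12.74, max(30.44, 0) = 30.44, max(40.9, 0) = 40.9
Node uu (S = 66.55): V_uu = 1/1.03·[0.8444·0.0000 + 0.1556·12.7425] = 1.9244
Node ud (S = 39.33): V_ud = 1/1.03·[0.8444·12.7425 + 0.1556·30.4387] = 15.0439
Node dd (S = 23.24): V_dd = 1/1.03·[0.8444·30.4387 + 0.1556·40.8956] = 31.1314
Node u (S = 60.5): V_u = 1/1.03·[0.8444·1.9244 + 0.1556·15.0439] = 3.8498
Node d (S = 35.75): V_d = 1/1.03·[0.8444·15.0439 + 0.1556·31.1314] = 17.0354
Node 0 (S = 55): V_0 = 1/1.03·[0.8444·3.8498 + 0.1556·17.0354] = 5.7290

£5.73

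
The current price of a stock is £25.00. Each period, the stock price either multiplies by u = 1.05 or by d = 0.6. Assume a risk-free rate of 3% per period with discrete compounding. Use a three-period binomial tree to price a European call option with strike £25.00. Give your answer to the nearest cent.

£3.15

Risk-neutral probability p = (1 + 0.03 − 0.6)/(1.05 − 0.6) = 0.4300/0.4500 = 0.9556
Terminal stock prices: S_uuu = 28.94, S_uud = 16.54, S_udd = 9.45, S_ddd = 5.4
Terminal payoffs (S − K): max(3.941, 0) = 3.941, max(-8.463, 0) = 0, max(-15.55, 0) = 0, max(-19.6, 0) = 0
Node uu (S = 27.56): V_uu = 1/1.03·[0.9556·3.9406 + 0.0444·0.0000] = 3.6558
Node ud (S = 15.75): V_ud = 1/1.03·[0.9556·0.0000 + 0.0444·0.0000] = 0.0000
Node dd (S = 9): V_dd = 1/1.03·[0.9556·0.0000 + 0.0444·0.0000] = 0.0000
Node u (S = 26.25): V_u = 1/1.03·[0.9556·3.6558 + 0.0444·0.0000] = 3.3916
Node d (S = 15): V_d = 1/1.03·[0.9556·0.0000 + 0.0444·0.0000] = 0.0000
Node 0 (S = 25): V_0 = 1/1.03·[0.9556·3.3916 + 0.0444·0.0000] = 3.1465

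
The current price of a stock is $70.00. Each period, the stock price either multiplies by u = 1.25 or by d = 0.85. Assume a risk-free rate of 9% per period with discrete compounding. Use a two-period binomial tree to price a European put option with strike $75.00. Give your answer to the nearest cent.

Risk-neutral probability p = (1 + 0.09 − 0.85)/(1.25 − 0.85) = 0.2400/0.4000 = 0.6000
Terminal stock prices: S_uu = 109.4, S_ud = 74.38, S_dd = 50.57
Terminal payoffs (K − S): max(-34.38, 0) = 0, max(0.625, 0) = 0.625, max(24.43, 0) = 24.43
Node u (S = 87.5): V_u = 1/1.09·[0.6000·0.0000 + 0.4000·0.6250] = 0.2294
Node d (S = 59.5): V_d = 1/1.09·[0.6000·0.6250 + 0.4000·24.4250] = 9.3073
Node 0 (S = 70): V_0 = 1/1.09·[0.6000·0.2294 + 0.4000·9.3073] = 3.5418

$3.54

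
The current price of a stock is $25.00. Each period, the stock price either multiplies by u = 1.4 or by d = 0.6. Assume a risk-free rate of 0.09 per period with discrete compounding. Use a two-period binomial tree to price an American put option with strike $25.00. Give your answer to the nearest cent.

$4.35

Risk-neutral probability p = (1 + 0.09 − 0.6)/(1.4 − 0.6) = 0.4900/0.8000 = 0.6125
Terminal stock prices: S_uu = 49, S_ud = 21, S_dd = 9
Terminal payoffs (K − S): max(-24, 0) = 0, max(4, 0) = 4, max(16, 0) = 16
Node u (S = 35): continuation = 1/1.09·[0.6125·0.0000 + 0.3875·4.0000] = 1.4220; exercise value = 0.0000 ≤ continuation, so V_u = 1.4220
Node d (S = 15): continuation = 1/1.09·[0.6125·4.0000 + 0.3875·16.0000] = 7.9358; exercise value = 10.0000 > continuation, so V_d = 10.0000 (exercise)
Node 0 (S = 25): continuation = 1/1.09·[0.6125·1.4220 + 0.3875·10.0000] = 4.3541; exercise value = 0.0000 ≤ continuation, so V_0 = 4.3541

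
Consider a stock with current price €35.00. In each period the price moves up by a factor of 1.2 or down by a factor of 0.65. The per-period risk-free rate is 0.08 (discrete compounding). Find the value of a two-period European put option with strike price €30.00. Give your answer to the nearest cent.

Risk-neutral probability p = (1 + 0.08 − 0.65)/(1.2 − 0.65) = 0.4300/0.5500 = 0.7818
Terminal stock prices: S_uu = 50.4, S_ud = 27.3, S_dd = 14.79
Terminal payoffs (K − S): max(-20.4, 0) = 0, max(2.7, 0) = 2.7, max(15.21, 0) = 15.21
Node u (S = 42): V_u = 1/1.08·[0.7818·0.0000 + 0.2182·2.7000] = 0.5455
Node d (S = 22.75): V_d = 1/1.08·[0.7818·2.7000 + 0.2182·15.2125] = 5.0278
Node 0 (S = 35): V_0 = 1/1.08·[0.7818·0.5455 + 0.2182·5.0278] = 1.4106

€1.41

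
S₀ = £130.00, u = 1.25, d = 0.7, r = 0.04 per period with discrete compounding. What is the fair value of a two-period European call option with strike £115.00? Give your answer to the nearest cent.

£31.14

Risk-neutral probability p = (1 + 0.04 − 0.7)/(1.25 − 0.7) = 0.3400/0.5500 = 0.6182
Terminal stock prices: S_uu = 203.1, S_ud = 113.7, S_dd = 63.7
Terminal payoffs (S − K): max(88.12, 0) = 88.12, max(-1.25, 0) = 0, max(-51.3, 0) = 0
Node u (S = 162.5): V_u = 1/1.04·[0.6182·88.1250 + 0.3818·0.0000] = 52.3820
Node d (S = 91): V_d = 1/1.04·[0.6182·0.0000 + 0.3818·0.0000] = 0.0000
Node 0 (S = 130): V_0 = 1/1.04·[0.6182·52.3820 + 0.3818·0.0000] = 31.1361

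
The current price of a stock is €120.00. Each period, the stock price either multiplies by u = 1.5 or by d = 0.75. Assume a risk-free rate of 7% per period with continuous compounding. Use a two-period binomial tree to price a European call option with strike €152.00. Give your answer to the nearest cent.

Risk-neutral probability p = (e^0.07 − 0.75)/(1.5 − 0.75) = 0.3225/0.7500 = 0.4300
Terminal stock prices: S_uu = 270, S_ud = 135, S_dd = 67.5
Terminal payoffs (S − K): max(118, 0) = 118, max(-17, 0) = 0, max(-84.5, 0) = 0
Node u (S = 180): V_u = e^(−0.07)·[0.4300·118.0000 + 0.5700·0.0000] = 47.3109
Node d (S = 90): V_d = e^(−0.07)·[0.4300·0.0000 + 0.5700·0.0000] = 0.0000
Node 0 (S = 120): V_0 = e^(−0.07)·[0.4300·47.3109 + 0.5700·0.0000] = 18.9688

€18.97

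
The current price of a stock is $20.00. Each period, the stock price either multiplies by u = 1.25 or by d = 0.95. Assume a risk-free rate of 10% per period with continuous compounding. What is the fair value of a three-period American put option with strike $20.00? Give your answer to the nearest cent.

Risk-neutral probability p = (e^0.1 − 0.95)/(1.25 − 0.95) = 0.1552/0.3000 = 0.5172
Terminal stock prices: S_uuu = 39.06, S_uud = 29.69, S_udd = 22.56, S_ddd = 17.15
Terminal payoffs (K − S): max(-19.06, 0) = 0, max(-9.688, 0) = 0, max(-2.562, 0) = 0, max(2.853, 0) = 2.853
Node uu (S = 31.25): continuation = e^(−0.1)·[0.5172·0.0000 + 0.4828·0.0000] = 0.0000; exercise value = 0.0000 ≤ continuation, so V_uu = 0.0000
Node ud (S = 23.75): continuation = e^(−0.1)·[0.5172·0.0000 + 0.4828·0.0000] = 0.0000; exercise value = 0.0000 ≤ continuation, so V_ud = 0.0000
Node dd (S = 18.05): continuation = e^(−0.1)·[0.5172·0.0000 + 0.4828·2.8525] = 1.2460; exercise value = 1.9500 > continuation, so V_dd = 1.9500 (exercise)
Node u (S = 25): continuation = e^(−0.1)·[0.5172·0.0000 + 0.4828·0.0000] = 0.0000; exercise value = 0.0000 ≤ continuation, so V_u = 0.0000
Node d (S = 19): continuation = e^(−0.1)·[0.5172·0.0000 + 0.4828·1.9500] = 0.8518; exercise value = 1.0000 > continuation, so V_d = 1.0000 (exercise)
Node 0 (S = 20): continuation = e^(−0.1)·[0.5172·0.0000 + 0.4828·1.0000] = 0.4368; exercise value = 0.0000 ≤ continuation, so V_0 = 0.4368

$0.44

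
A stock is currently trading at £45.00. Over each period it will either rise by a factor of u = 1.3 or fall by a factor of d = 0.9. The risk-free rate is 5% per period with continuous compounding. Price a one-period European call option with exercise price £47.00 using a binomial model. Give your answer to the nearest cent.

Risk-neutral probability p = (e^0.05 − 0.9)/(1.3 − 0.9) = 0.1513/0.4000 = 0.3782
Terminal stock prices: S_u = 58.5, S_d = 40.5
Terminal payoffs (S − K): max(11.5, 0) = 11.5, max(-6.5, 0) = 0
Node 0 (S = 45): V_0 = e^(−0.05)·[0.3782·11.5000 + 0.6218·0.0000] = 4.1369

£4.14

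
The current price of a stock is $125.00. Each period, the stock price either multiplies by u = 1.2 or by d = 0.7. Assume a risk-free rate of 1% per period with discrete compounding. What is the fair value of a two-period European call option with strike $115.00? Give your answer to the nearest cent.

$24.49

Risk-neutral probability p = (1 + 0.01 − 0.7)/(1.2 − 0.7) = 0.3100/0.5000 = 0.6200
Terminal stock prices: S_uu = 180, S_ud = 105, S_dd = 61.25
Terminal payoffs (S − K): max(65, 0) = 65, max(-10, 0) = 0, max(-53.75, 0) = 0
Node u (S = 150): V_u = 1/1.01·[0.6200·65.0000 + 0.3800·0.0000] = 39.9010
Node d (S = 87.5): V_d = 1/1.01·[0.6200·0.0000 + 0.3800·0.0000] = 0.0000
Node 0 (S = 125): V_0 = 1/1.01·[0.6200·39.9010 + 0.3800·0.0000] = 24.4937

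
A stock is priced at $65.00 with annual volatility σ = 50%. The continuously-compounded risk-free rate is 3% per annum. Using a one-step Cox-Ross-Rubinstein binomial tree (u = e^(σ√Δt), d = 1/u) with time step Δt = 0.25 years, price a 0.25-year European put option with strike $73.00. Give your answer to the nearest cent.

$12.16

CRR parameters: u = e^(σ√Δt) = e^(0.5·√0.25) = 1.2840, d = 1/u = 0.7788
Per-period rate: rΔt = 0.03·0.25 = 0.0075, so R = e^0.0075 = 1.0075
Risk-neutral probability p = (e^0.0075 − 0.7788)/(1.2840 − 0.7788) = 0.2287/0.5052 = 0.4527
Terminal stock prices: S_u = 83.46, S_d = 50.62
Terminal payoffs (K − S): max(-10.46, 0) = 0, max(22.38, 0) = 22.38
Node 0 (S = 65): V_0 = e^(−0.0075)·[0.4527·0.0000 + 0.5473·22.3779] = 12.1554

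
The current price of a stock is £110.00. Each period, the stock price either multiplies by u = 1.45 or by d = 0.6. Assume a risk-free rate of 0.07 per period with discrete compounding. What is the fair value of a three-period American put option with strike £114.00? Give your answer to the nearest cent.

Risk-neutral probability p = (1 + 0.07 − 0.6)/(1.45 − 0.6) = 0.4700/0.8500 = 0.5529
Terminal stock prices: S_uuu = 335.3, S_uud = 138.8, S_udd = 57.42, S_ddd = 23.76
Terminal payoffs (K − S): max(-221.3, 0) = 0, max(-24.76, 0) = 0, max(56.58, 0) = 56.58, max(90.24, 0) = 90.24
Node uu (S = 231.3): continuation = 1/1.07·[0.5529·0.0000 + 0.4471·0.0000] = 0.0000; exercise value = 0.0000 ≤ continuation, so V_uu = 0.0000
Node ud (S = 95.7): continuation = 1/1.07·[0.5529·0.0000 + 0.4471·56.5800] = 23.6398; exercise value = 18.3000 ≤ continuation, so V_ud = 23.6398
Node dd (S = 39.6): continuation = 1/1.07·[0.5529·56.5800 + 0.4471·90.2400] = 66.9421; exercise value = 74.4000 > continuation, so V_dd = 74.4000 (exercise)
Node u (S = 159.5): continuation = 1/1.07·[0.5529·0.0000 + 0.4471·23.6398] = 9.8770; exercise value = 0.0000 ≤ continuation, so V_u = 9.8770
Node d (S = 66): continuation = 1/1.07·[0.5529·23.6398 + 0.4471·74.4000] = 43.3015; exercise value = 48.0000 > continuation, so V_d = 48.0000 (exercise)
Node 0 (S = 110): continuation = 1/1.07·[0.5529·9.8770 + 0.4471·48.0000] = 25.1591; exercise value = 4.0000 ≤ continuation, so V_0 = 25.1591

£25.16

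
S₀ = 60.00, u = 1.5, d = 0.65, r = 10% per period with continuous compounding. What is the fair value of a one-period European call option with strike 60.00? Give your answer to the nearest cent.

14.54

Risk-neutral probability p = (e^0.1 − 0.65)/(1.5 − 0.65) = 0.4552/0.8500 = 0.5355
Terminal stock prices: S_u = 90, S_d = 39
Terminal payoffs (S − K): max(30, 0) = 30, max(-21, 0) = 0
Node 0 (S = 60): V_0 = e^(−0.1)·[0.5355·30.0000 + 0.4645·0.0000] = 14.5361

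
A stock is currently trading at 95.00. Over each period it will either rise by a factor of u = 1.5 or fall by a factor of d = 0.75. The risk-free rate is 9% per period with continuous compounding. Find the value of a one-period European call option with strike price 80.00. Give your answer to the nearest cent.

Risk-neutral probability p = (e^0.09 − 0.75)/(1.5 − 0.75) = 0.3442/0.7500 = 0.4589
Terminal stock prices: S_u = 142.5, S_d = 71.25
Terminal payoffs (S − K): max(62.5, 0) = 62.5, max(-8.75, 0) = 0
Node 0 (S = 95): V_0 = e^(−0.09)·[0.4589·62.5000 + 0.5411·0.0000] = 26.2126

26.21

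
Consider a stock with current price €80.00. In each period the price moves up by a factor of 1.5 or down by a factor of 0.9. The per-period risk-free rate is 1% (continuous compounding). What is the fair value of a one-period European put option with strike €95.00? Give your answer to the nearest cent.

€18.59

Risk-neutral probability p = (e^0.01 − 0.9)/(1.5 − 0.9) = 0.1101/0.6000 = 0.1834
Terminal stock prices: S_u = 120, S_d = 72
Terminal payoffs (K − S): max(-25, 0) = 0, max(23, 0) = 23
Node 0 (S = 80): V_0 = e^(−0.01)·[0.1834·0.0000 + 0.8166·23.0000] = 18.5945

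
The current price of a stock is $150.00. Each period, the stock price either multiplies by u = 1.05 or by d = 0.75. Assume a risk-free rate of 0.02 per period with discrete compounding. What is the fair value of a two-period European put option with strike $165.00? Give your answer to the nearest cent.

Risk-neutral probability p = (1 + 0.02 − 0.75)/(1.05 − 0.75) = 0.2700/0.3000 = 0.9000
Terminal stock prices: S_uu = 165.4, S_ud = 118.1, S_dd = 84.38
Terminal payoffs (K − S): max(-0.375, 0) = 0, max(46.88, 0) = 46.88, max(80.62, 0) = 80.62
Node u (S = 157.5): V_u = 1/1.02·[0.9000·0.0000 + 0.1000·46.8750] = 4.5956
Node d (S = 112.5): V_d = 1/1.02·[0.9000·46.8750 + 0.1000·80.6250] = 49.2647
Node 0 (S = 150): V_0 = 1/1.02·[0.9000·4.5956 + 0.1000·49.2647] = 8.8848

$8.88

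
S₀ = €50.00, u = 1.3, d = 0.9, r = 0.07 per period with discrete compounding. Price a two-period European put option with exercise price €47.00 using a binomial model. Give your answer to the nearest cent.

€1.88

Risk-neutral probability p = (1 + 0.07 − 0.9)/(1.3 − 0.9) = 0.1700/0.4000 = 0.4250
Terminal stock prices: S_uu = 84.5, S_ud = 58.5, S_dd = 40.5
Terminal payoffs (K − S): max(-37.5, 0) = 0, max(-11.5, 0) = 0, max(6.5, 0) = 6.5
Node u (S = 65): V_u = 1/1.07·[0.4250·0.0000 + 0.5750·0.0000] = 0.0000
Node d (S = 45): V_d = 1/1.07·[0.4250·0.0000 + 0.5750·6.5000] = 3.4930
Node 0 (S = 50): V_0 = 1/1.07·[0.4250·0.0000 + 0.5750·3.4930] = 1.8771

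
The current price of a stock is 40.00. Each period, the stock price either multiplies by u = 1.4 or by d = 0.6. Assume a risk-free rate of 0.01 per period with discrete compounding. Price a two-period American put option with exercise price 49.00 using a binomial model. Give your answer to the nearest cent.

Risk-neutral probability p = (1 + 0.01 − 0.6)/(1.4 − 0.6) = 0.4100/0.8000 = 0.5125
Terminal stock prices: S_uu = 78.4, S_ud = 33.6, S_dd = 14.4
Terminal payoffs (K − S): max(-29.4, 0) = 0, max(15.4, 0) = 15.4, max(34.6, 0) = 34.6
Node u (S = 56): continuation = 1/1.01·[0.5125·0.0000 + 0.4875·15.4000] = 7.4332; exercise value = 0.0000 ≤ continuation, so V_u = 7.4332
Node d (S = 24): continuation = 1/1.01·[0.5125·15.4000 + 0.4875·34.6000] = 24.5149; exercise value = 25.0000 > continuation, so V_d = 25.0000 (exercise)
Node 0 (S = 40): continuation = 1/1.01·[0.5125·7.4332 + 0.4875·25.0000] = 15.8386; exercise value = 9.0000 ≤ continuation, so V_0 = 15.8386

15.84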